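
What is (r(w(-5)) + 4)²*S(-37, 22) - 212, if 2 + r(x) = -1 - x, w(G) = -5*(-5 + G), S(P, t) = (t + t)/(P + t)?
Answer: -108824/15 ≈ -7254.9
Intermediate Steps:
S(P, t) = 2*t/(P + t) (S(P, t) = (2*t)/(P + t) = 2*t/(P + t))
w(G) = 25 - 5*G
r(x) = -3 - x (r(x) = -2 + (-1 - x) = -3 - x)
(r(w(-5)) + 4)²*S(-37, 22) - 212 = ((-3 - (25 - 5*(-5))) + 4)²*(2*22/(-37 + 22)) - 212 = ((-3 - (25 + 25)) + 4)²*(2*22/(-15)) - 212 = ((-3 - 1*50) + 4)²*(2*22*(-1/15)) - 212 = ((-3 - 50) + 4)²*(-44/15) - 212 = (-53 + 4)²*(-44/15) - 212 = (-49)²*(-44/15) - 212 = 2401*(-44/15) - 212 = -105644/15 - 212 = -108824/15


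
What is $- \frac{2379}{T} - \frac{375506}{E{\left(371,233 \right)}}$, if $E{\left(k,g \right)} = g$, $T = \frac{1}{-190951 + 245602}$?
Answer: $- \frac{30293807363}{233} \approx -1.3002 \cdot 10^{8}$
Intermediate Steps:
$T = \frac{1}{54651} \approx 1.8298 \cdot 10^{-5}$
$- \frac{2379}{T} - \frac{375506}{E{\left(371,233 \right)}} = - 2379 \frac{1}{\frac{1}{54651}} - \frac{375506}{233} = \left(-2379\right) 54651 - \frac{375506}{233} = -130014729 - \frac{375506}{233} = - \frac{30293807363}{233}$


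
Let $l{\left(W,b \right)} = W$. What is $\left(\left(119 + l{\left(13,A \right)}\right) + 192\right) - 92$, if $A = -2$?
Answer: $232$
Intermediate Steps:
$\left(\left(119 + l{\left(13,A \right)}\right) + 192\right) - 92 = \left(\left(119 + 13\right) + 192\right) - 92 = \left(132 + 192\right) - 92 = 324 - 92 = 232$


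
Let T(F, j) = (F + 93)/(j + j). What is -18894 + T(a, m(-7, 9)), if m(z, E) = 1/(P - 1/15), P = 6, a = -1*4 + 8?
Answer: -558187/30 ≈ -18606.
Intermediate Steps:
a = 4 (a = -4 + 8 = 4)
m(z, E) = 15/89 (m(z, E) = 1/(6 - 1/15) = 1/(89/15) = 15/89)
T(F, j) = (93 + F)/(2*j) (T(F, j) = (93 + F)/((2*j)) = (93 + F)*(1/(2*j)) = (93 + F)/(2*j))
-18894 + T(a, m(-7, 9)) = -18894 + (93 + 4)/(2*(15/89)) = -18894 + (1/2)*(89/15)*97 = -18894 + 8633/30 = -558187/30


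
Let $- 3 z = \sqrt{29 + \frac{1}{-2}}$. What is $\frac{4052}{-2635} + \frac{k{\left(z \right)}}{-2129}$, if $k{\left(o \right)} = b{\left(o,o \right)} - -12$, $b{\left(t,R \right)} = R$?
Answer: $- \frac{8658328}{5609915} + \frac{\sqrt{114}}{12774} \approx -1.5426$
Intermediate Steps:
$z = - \frac{\sqrt{114}}{6}$ ($z = - \frac{\sqrt{29 + \frac{1}{-2}}}{3} = - \frac{\sqrt{29 - \frac{1}{2}}}{3} = - \frac{\sqrt{\frac{57}{2}}}{3} = - \frac{\frac{1}{2} \sqrt{114}}{3} = - \frac{\sqrt{114}}{6} \approx -1.7795$)
$k{\left(o \right)} = 12 + o$ ($k{\left(o \right)} = o - -12 = o + 12 = 12 + o$)
$\frac{4052}{-2635} + \frac{k{\left(z \right)}}{-2129} = \frac{4052}{-2635} + \frac{12 - \frac{\sqrt{114}}{6}}{-2129} = 4052 \left(- \frac{1}{2635}\right) + \left(12 - \frac{\sqrt{114}}{6}\right) \left(- \frac{1}{2129}\right) = - \frac{4052}{2635} - \left(\frac{12}{2129} - \frac{\sqrt{114}}{12774}\right) = - \frac{8658328}{5609915} + \frac{\sqrt{114}}{12774}$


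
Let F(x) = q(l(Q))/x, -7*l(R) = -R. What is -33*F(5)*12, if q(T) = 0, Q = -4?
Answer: 0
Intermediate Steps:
l(R) = R/7 (l(R) = -(-1)*R/7 = R/7)
F(x) = 0 (F(x) = 0/x = 0)
-33*F(5)*12 = -33*0*12 = 0*12 = 0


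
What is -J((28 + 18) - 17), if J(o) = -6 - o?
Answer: 35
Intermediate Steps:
-J((28 + 18) - 17) = -(-6 - ((28 + 18) - 17)) = -(-6 - (46 - 17)) = -(-6 - 1*29) = -(-6 - 29) = -1*(-35) = 35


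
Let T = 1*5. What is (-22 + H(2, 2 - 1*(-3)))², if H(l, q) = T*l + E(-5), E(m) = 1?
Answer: 121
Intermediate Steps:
T = 5
H(l, q) = 1 + 5*l (H(l, q) = 5*l + 1 = 1 + 5*l)
(-22 + H(2, 2 - 1*(-3)))² = (-22 + (1 + 5*2))² = (-22 + (1 + 10))² = (-22 + 11)² = (-11)² = 121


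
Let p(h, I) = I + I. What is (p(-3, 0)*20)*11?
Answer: 0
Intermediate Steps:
p(h, I) = 2*I
(p(-3, 0)*20)*11 = ((2*0)*20)*11 = (0*20)*11 = 0*11 = 0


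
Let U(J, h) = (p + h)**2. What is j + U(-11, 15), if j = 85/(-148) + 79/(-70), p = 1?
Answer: 1317259/5180 ≈ 254.30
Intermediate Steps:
U(J, h) = (1 + h)**2
j = -8821/5180 (j = 85*(-1/148) + 79*(-1/70) = -85/148 - 79/70 = -8821/5180 ≈ -1.7029)
j + U(-11, 15) = -8821/5180 + (1 + 15)**2 = -8821/5180 + 16**2 = -8821/5180 + 256 = 1317259/5180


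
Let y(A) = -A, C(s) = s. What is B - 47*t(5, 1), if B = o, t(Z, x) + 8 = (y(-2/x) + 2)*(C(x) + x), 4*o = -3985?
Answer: -3985/4 ≈ -996.25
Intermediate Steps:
o = -3985/4 (o = (1/4)*(-3985) = -3985/4 ≈ -996.25)
t(Z, x) = -8 + 2*x*(2 + 2/x) (t(Z, x) = -8 + (-(-2)/x + 2)*(x + x) = -8 + (2/x + 2)*(2*x) = -8 + (2 + 2/x)*(2*x) = -8 + 2*x*(2 + 2/x))
B = -3985/4 ≈ -996.25
B - 47*t(5, 1) = -3985/4 - 47*(-4 + 4*1) = -3985/4 - 47*(-4 + 4) = -3985/4 - 47*0 = -3985/4 - 1*0 = -3985/4 + 0 = -3985/4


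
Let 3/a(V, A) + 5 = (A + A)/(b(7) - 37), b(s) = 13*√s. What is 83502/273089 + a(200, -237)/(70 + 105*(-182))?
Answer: 297756793463/973952802270 + 1027*√7/57062880 ≈ 0.30577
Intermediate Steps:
a(V, A) = 3/(-5 + 2*A/(-37 + 13*√7)) (a(V, A) = 3/(-5 + (A + A)/(13*√7 - 37)) = 3/(-5 + (2*A)/(-37 + 13*√7)) = 3/(-5 + 2*A/(-37 + 13*√7)))
83502/273089 + a(200, -237)/(70 + 105*(-182)) = 83502/273089 + (3*(-37 + 13*√7)/(185 - 65*√7 + 2*(-237)))/(70 + 105*(-182)) = 83502*(1/273089) + (3*(-37 + 13*√7)/(185 - 65*√7 - 474))/(70 - 19110) = 83502/273089 + (3*(-37 + 13*√7)/(-289 - 65*√7))/(-19040) = 83502/273089 + (3*(-37 + 13*√7)/(-289 - 65*√7))*(-1/19040) = 83502/273089 - 3*(-37 + 13*√7)/(19040*(-289 - 65*√7))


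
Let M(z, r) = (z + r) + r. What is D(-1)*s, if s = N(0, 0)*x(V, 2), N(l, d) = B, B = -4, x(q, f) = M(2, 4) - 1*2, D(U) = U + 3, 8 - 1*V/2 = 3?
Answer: -64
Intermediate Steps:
V = 10 (V = 16 - 2*3 = 16 - 6 = 10)
D(U) = 3 + U
M(z, r) = z + 2*r (M(z, r) = (r + z) + r = z + 2*r)
x(q, f) = 8 (x(q, f) = (2 + 2*4) - 1*2 = (2 + 8) - 2 = 10 - 2 = 8)
N(l, d) = -4
s = -32 (s = -4*8 = -32)
D(-1)*s = (3 - 1)*(-32) = 2*(-32) = -64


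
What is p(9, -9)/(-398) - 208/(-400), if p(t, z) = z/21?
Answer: 36293/69650 ≈ 0.52108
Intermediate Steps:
p(t, z) = z/21 (p(t, z) = z*(1/21) = z/21)
p(9, -9)/(-398) - 208/(-400) = ((1/21)*(-9))/(-398) - 208/(-400) = -3/7*(-1/398) - 208*(-1/400) = 3/2786 + 13/25 = 36293/69650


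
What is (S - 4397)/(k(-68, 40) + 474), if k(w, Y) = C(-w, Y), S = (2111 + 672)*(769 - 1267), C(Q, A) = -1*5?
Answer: -1390331/469 ≈ -2964.5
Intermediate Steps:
C(Q, A) = -5
S = -1385934 (S = 2783*(-498) = -1385934)
k(w, Y) = -5
(S - 4397)/(k(-68, 40) + 474) = (-1385934 - 4397)/(-5 + 474) = -1390331/469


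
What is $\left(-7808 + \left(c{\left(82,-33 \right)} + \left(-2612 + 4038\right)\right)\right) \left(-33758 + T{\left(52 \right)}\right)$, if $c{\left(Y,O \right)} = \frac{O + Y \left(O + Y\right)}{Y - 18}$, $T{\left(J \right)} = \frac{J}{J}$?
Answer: $\frac{13653457491}{64} \approx 2.1334 \cdot 10^{8}$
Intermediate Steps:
$T{\left(J \right)} = 1$
$c{\left(Y,O \right)} = \frac{O + Y \left(O + Y\right)}{-18 + Y}$
$\left(-7808 + \left(c{\left(82,-33 \right)} + \left(-2612 + 4038\right)\right)\right) \left(-33758 + T{\left(52 \right)}\right) = \left(-7808 + \left(\frac{-33 + 82^{2} - 2706}{-18 + 82} + \left(-2612 + 4038\right)\right)\right) \left(-33758 + 1\right) = \left(-7808 + \left(\frac{-33 + 6724 - 2706}{64} + 1426\right)\right) \left(-33757\right) = \left(-7808 + \left(\frac{1}{64} \cdot 3985 + 1426\right)\right) \left(-33757\right) = \left(-7808 + \left(\frac{3985}{64} + 1426\right)\right) \left(-33757\right) = \left(-7808 + \frac{95249}{64}\right) \left(-33757\right) = \left(- \frac{404463}{64}\right) \left(-33757\right) = \frac{13653457491}{64}$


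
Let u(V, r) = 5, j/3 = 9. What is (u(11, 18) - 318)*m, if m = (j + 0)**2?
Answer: -228177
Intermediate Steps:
j = 27 (j = 3*9 = 27)
m = 729 (m = (27 + 0)**2 = 27**2 = 729)
(u(11, 18) - 318)*m = (5 - 318)*729 = -313*729 = -228177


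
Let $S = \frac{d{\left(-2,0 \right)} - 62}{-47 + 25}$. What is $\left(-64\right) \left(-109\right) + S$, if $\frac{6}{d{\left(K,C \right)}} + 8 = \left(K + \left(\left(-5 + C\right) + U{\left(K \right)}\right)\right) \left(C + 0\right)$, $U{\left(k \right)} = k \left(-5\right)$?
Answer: $\frac{614139}{88} \approx 6978.9$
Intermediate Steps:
$U{\left(k \right)} = - 5 k$
$d{\left(K,C \right)} = \frac{6}{-8 + C \left(-5 + C - 4 K\right)}$ ($d{\left(K,C \right)} = \frac{6}{-8 + \left(K - \left(5 - C + 5 K\right)\right) \left(C + 0\right)} = \frac{6}{-8 + \left(K - \left(5 - C + 5 K\right)\right) C} = \frac{6}{-8 + \left(-5 + C - 4 K\right) C} = \frac{6}{-8 + C \left(-5 + C - 4 K\right)}$)
$S = \frac{251}{88}$ ($S = \frac{\frac{6}{-8 + 0^{2} - 0 - 0 \left(-2\right)} - 62}{-47 + 25} = \frac{\frac{6}{-8 + 0 + 0 + 0} - 62}{-22} = \left(\frac{6}{-8} - 62\right) \left(- \frac{1}{22}\right) = \left(6 \left(- \frac{1}{8}\right) - 62\right) \left(- \frac{1}{22}\right) = \left(- \frac{3}{4} - 62\right) \left(- \frac{1}{22}\right) = \left(- \frac{251}{4}\right) \left(- \frac{1}{22}\right) = \frac{251}{88} \approx 2.8523$)
$\left(-64\right) \left(-109\right) + S = \left(-64\right) \left(-109\right) + \frac{251}{88} = 6976 + \frac{251}{88} = \frac{614139}{88}$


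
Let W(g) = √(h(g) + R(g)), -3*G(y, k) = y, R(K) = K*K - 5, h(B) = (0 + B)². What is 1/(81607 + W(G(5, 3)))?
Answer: 734463/59937322036 - 3*√5/59937322036 ≈ 1.2254e-5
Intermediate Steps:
h(B) = B²
R(K) = -5 + K² (R(K) = K² - 5 = -5 + K²)
G(y, k) = -y/3
W(g) = √(-5 + 2*g²) (W(g) = √(g² + (-5 + g²)) = √(-5 + 2*g²))
1/(81607 + W(G(5, 3))) = 1/(81607 + √(-5 + 2*(-⅓*5)²)) = 1/(81607 + √(-5 + 2*(-5/3)²)) = 1/(81607 + √(-5 + 2*(25/9))) = 1/(81607 + √(-5 + 50/9)) = 1/(81607 + √(5/9)) = 1/(81607 + √5/3)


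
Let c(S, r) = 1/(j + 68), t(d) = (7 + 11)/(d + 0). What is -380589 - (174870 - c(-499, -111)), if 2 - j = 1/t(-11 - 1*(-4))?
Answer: -703766535/1267 ≈ -5.5546e+5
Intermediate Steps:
t(d) = 18/d
j = 43/18 (j = 2 - 1/(18/(-11 - 1*(-4))) = 2 - 1/(18/(-11 + 4)) = 2 - 1/(18/(-7)) = 2 - 1/(18*(-⅐)) = 2 - 1/(-18/7) = 2 - 1*(-7/18) = 2 + 7/18 = 43/18 ≈ 2.3889)
c(S, r) = 18/1267 (c(S, r) = 1/(43/18 + 68) = 1/(1267/18) = 18/1267)
-380589 - (174870 - c(-499, -111)) = -380589 - (174870 - 1*18/1267) = -380589 - (174870 - 18/1267) = -380589 - 1*221560272/1267 = -380589 - 221560272/1267 = -703766535/1267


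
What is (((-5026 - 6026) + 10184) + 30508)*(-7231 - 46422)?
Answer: -1590274920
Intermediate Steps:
(((-5026 - 6026) + 10184) + 30508)*(-7231 - 46422) = ((-11052 + 10184) + 30508)*(-53653) = (-868 + 30508)*(-53653) = 29640*(-53653) = -1590274920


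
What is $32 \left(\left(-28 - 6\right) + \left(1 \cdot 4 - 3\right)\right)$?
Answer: $-1056$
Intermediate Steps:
$32 \left(\left(-28 - 6\right) + \left(1 \cdot 4 - 3\right)\right) = 32 \left(\left(-28 - 6\right) + \left(4 - 3\right)\right) = 32 \left(-34 + 1\right) = 32 \left(-33\right) = -1056$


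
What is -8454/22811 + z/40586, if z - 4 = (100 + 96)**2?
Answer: 266642288/462903623 ≈ 0.57602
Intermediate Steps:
z = 38420 (z = 4 + (100 + 96)**2 = 4 + 196**2 = 4 + 38416 = 38420)
-8454/22811 + z/40586 = -8454/22811 + 38420/40586 = -8454*1/22811 + 38420*(1/40586) = -8454/22811 + 19210/20293 = 266642288/462903623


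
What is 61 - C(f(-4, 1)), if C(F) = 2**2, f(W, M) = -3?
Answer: 57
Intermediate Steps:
C(F) = 4
61 - C(f(-4, 1)) = 61 - 1*4 = 61 - 4 = 57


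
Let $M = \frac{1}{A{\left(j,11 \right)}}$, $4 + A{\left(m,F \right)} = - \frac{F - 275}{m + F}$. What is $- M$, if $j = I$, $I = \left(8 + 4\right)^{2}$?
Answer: $\frac{155}{356} \approx 0.43539$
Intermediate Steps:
$I = 144$ ($I = 12^{2} = 144$)
$j = 144$
$A{\left(m,F \right)} = -4 - \frac{-275 + F}{F + m}$ ($A{\left(m,F \right)} = -4 - \frac{F - 275}{m + F} = -4 - \frac{-275 + F}{F + m}$)
$M = - \frac{155}{356}$ ($M = \frac{1}{\frac{1}{11 + 144} \left(275 - 55 - 576\right)} = \frac{1}{\frac{1}{155} \left(275 - 55 - 576\right)} = \frac{1}{\frac{1}{155} \left(-356\right)} = \frac{1}{- \frac{356}{155}} = - \frac{155}{356} \approx -0.43539$)
$- M = \left(-1\right) \left(- \frac{155}{356}\right) = \frac{155}{356}$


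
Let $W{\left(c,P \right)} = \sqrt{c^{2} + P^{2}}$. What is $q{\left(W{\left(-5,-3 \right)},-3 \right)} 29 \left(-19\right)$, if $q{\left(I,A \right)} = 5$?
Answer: $-2755$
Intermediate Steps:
$W{\left(c,P \right)} = \sqrt{P^{2} + c^{2}}$
$q{\left(W{\left(-5,-3 \right)},-3 \right)} 29 \left(-19\right) = 5 \cdot 29 \left(-19\right) = 145 \left(-19\right) = -2755$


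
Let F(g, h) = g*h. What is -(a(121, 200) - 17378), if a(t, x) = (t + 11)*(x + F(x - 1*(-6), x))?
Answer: -5447422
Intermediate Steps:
a(t, x) = (11 + t)*(x + x*(6 + x)) (a(t, x) = (t + 11)*(x + (x - 1*(-6))*x) = (11 + t)*(x + (x + 6)*x) = (11 + t)*(x + (6 + x)*x) = (11 + t)*(x + x*(6 + x)))
-(a(121, 200) - 17378) = -(200*(77 + 121 + 11*200 + 121*(6 + 200)) - 17378) = -(200*(77 + 121 + 2200 + 121*206) - 17378) = -(200*(77 + 121 + 2200 + 24926) - 17378) = -(200*27324 - 17378) = -(5464800 - 17378) = -1*5447422 = -5447422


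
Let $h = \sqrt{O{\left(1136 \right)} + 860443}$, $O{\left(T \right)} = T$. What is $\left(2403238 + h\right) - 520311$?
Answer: $1882927 + 3 \sqrt{95731} \approx 1.8839 \cdot 10^{6}$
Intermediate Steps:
$h = 3 \sqrt{95731}$ ($h = \sqrt{1136 + 860443} = \sqrt{861579} = 3 \sqrt{95731} \approx 928.21$)
$\left(2403238 + h\right) - 520311 = \left(2403238 + 3 \sqrt{95731}\right) - 520311 = 1882927 + 3 \sqrt{95731}$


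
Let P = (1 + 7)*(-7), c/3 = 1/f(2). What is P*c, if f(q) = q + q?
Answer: -42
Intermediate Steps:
f(q) = 2*q
c = 3/4 (c = 3/((2*2)) = 3/4 ≈ 0.75000)
P = -56 (P = 8*(-7) = -56)
P*c = -56*3/4 = -42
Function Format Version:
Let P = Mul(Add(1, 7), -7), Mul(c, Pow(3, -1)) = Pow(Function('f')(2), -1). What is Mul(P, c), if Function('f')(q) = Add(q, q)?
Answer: -42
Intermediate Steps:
Function('f')(q) = Mul(2, q)
c = Rational(3, 4) (c = Mul(3, Pow(Mul(2, 2), -1)) = Mul(3, Pow(4, -1)) = Mul(3, Rational(1, 4)) = Rational(3, 4) ≈ 0.75000)
P = -56 (P = Mul(8, -7) = -56)
Mul(P, c) = Mul(-56, Rational(3, 4)) = -42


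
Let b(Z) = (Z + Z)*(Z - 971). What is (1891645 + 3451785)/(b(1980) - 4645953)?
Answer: -5343430/650313 ≈ -8.2167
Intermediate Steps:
b(Z) = 2*Z*(-971 + Z) (b(Z) = (2*Z)*(-971 + Z) = 2*Z*(-971 + Z))
(1891645 + 3451785)/(b(1980) - 4645953) = (1891645 + 3451785)/(2*1980*(-971 + 1980) - 4645953) = 5343430/(2*1980*1009 - 4645953) = 5343430/(3995640 - 4645953) = 5343430/(-650313) = 5343430*(-1/650313) = -5343430/650313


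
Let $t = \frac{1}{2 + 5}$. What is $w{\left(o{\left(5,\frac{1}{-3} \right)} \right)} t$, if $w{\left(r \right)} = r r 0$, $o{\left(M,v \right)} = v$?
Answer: $0$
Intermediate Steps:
$w{\left(r \right)} = 0$ ($w{\left(r \right)} = r^{2} \cdot 0 = 0$)
$t = \frac{1}{7} \approx 0.14286$
$w{\left(o{\left(5,\frac{1}{-3} \right)} \right)} t = 0 \cdot \frac{1}{7} = 0$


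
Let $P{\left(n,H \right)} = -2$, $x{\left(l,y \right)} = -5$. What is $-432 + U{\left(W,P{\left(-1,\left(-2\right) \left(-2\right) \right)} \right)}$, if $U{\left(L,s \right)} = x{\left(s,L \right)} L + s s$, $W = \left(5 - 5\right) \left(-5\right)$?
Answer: $-428$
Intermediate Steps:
$W = 0$ ($W = 0 \left(-5\right) = 0$)
$U{\left(L,s \right)} = s^{2} - 5 L$ ($U{\left(L,s \right)} = - 5 L + s s = - 5 L + s^{2} = s^{2} - 5 L$)
$-432 + U{\left(W,P{\left(-1,\left(-2\right) \left(-2\right) \right)} \right)} = -432 + \left(\left(-2\right)^{2} - 0\right) = -432 + \left(4 + 0\right) = -432 + 4 = -428$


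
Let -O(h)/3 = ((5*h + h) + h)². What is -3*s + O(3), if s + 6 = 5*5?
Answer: -1380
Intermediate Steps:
O(h) = -147*h² (O(h) = -3*((5*h + h) + h)² = -3*(6*h + h)² = -3*49*h² = -147*h²)
s = 19 (s = -6 + 5*5 = -6 + 25 = 19)
-3*s + O(3) = -3*19 - 147*3² = -57 - 147*9 = -57 - 1323 = -1380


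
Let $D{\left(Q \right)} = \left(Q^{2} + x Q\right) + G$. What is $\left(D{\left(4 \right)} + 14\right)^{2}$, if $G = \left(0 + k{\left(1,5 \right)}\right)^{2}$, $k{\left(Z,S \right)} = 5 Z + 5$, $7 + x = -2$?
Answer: $8836$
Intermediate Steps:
$x = -9$ ($x = -7 - 2 = -9$)
$k{\left(Z,S \right)} = 5 + 5 Z$
$G = 100$ ($G = \left(0 + \left(5 + 5 \cdot 1\right)\right)^{2} = \left(0 + \left(5 + 5\right)\right)^{2} = \left(0 + 10\right)^{2} = 10^{2} = 100$)
$D{\left(Q \right)} = 100 + Q^{2} - 9 Q$ ($D{\left(Q \right)} = \left(Q^{2} - 9 Q\right) + 100 = 100 + Q^{2} - 9 Q$)
$\left(D{\left(4 \right)} + 14\right)^{2} = \left(\left(100 + 4^{2} - 36\right) + 14\right)^{2} = \left(\left(100 + 16 - 36\right) + 14\right)^{2} = \left(80 + 14\right)^{2} = 94^{2} = 8836$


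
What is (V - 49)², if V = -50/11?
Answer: 346921/121 ≈ 2867.1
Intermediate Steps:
V = -50/11 (V = -50*1/11 = -50/11 ≈ -4.5455)
(V - 49)² = (-50/11 - 49)² = (-589/11)² = 346921/121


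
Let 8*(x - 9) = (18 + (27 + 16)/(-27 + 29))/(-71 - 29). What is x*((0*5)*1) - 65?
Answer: -65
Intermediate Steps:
x = 14321/1600 (x = 9 + ((18 + (27 + 16)/(-27 + 29))/(-71 - 29))/8 = 9 + ((18 + 43/2)/(-100))/8 = 9 + ((18 + 43*(½))*(-1/100))/8 = 9 + ((18 + 43/2)*(-1/100))/8 = 9 + ((79/2)*(-1/100))/8 = 9 + (⅛)*(-79/200) = 9 - 79/1600 = 14321/1600 ≈ 8.9506)
x*((0*5)*1) - 65 = 14321*((0*5)*1)/1600 - 65 = 14321*(0*1)/1600 - 65 = (14321/1600)*0 - 65 = 0 - 65 = -65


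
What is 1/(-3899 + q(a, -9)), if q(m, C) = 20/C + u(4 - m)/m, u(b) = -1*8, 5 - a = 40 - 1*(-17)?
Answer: -117/456425 ≈ -0.00025634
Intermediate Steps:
a = -52 (a = 5 - (40 - 1*(-17)) = 5 - (40 + 17) = 5 - 1*57 = 5 - 57 = -52)
u(b) = -8
q(m, C) = -8/m + 20/C (q(m, C) = 20/C - 8/m = -8/m + 20/C)
1/(-3899 + q(a, -9)) = 1/(-3899 + (-8/(-52) + 20/(-9))) = 1/(-3899 + (-8*(-1/52) + 20*(-⅑))) = 1/(-3899 + (2/13 - 20/9)) = 1/(-3899 - 242/117) = 1/(-456425/117) = -117/456425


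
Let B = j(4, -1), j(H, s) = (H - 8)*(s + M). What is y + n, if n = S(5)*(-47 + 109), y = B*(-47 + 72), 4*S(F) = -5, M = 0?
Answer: 45/2 ≈ 22.500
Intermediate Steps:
j(H, s) = s*(-8 + H) (j(H, s) = (H - 8)*(s + 0) = (-8 + H)*s = s*(-8 + H))
S(F) = -5/4 (S(F) = (¼)*(-5) = -5/4)
B = 4 (B = -(-8 + 4) = -1*(-4) = 4)
y = 100 (y = 4*(-47 + 72) = 4*25 = 100)
n = -155/2 (n = -5*(-47 + 109)/4 = -5/4*62 = -155/2 ≈ -77.500)
y + n = 100 - 155/2 = 45/2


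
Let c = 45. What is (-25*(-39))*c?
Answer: 43875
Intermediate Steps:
(-25*(-39))*c = -25*(-39)*45 = 975*45 = 43875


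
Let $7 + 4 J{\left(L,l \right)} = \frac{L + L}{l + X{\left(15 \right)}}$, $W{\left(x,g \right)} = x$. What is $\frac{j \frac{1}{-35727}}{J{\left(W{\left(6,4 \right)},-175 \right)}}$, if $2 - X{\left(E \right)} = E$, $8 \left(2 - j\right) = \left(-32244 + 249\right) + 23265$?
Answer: $\frac{205531}{11861364} \approx 0.017328$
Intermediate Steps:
$j = \frac{4373}{4}$ ($j = 2 - \frac{\left(-32244 + 249\right) + 23265}{8} = 2 - \frac{-31995 + 23265}{8} = 2 - - \frac{4365}{4} = 2 + \frac{4365}{4} = \frac{4373}{4} \approx 1093.3$)
$X{\left(E \right)} = 2 - E$
$J{\left(L,l \right)} = - \frac{7}{4} + \frac{L}{2 \left(-13 + l\right)}$ ($J{\left(L,l \right)} = - \frac{7}{4} + \frac{\left(L + L\right) \frac{1}{l + \left(2 - 15\right)}}{4} = - \frac{7}{4} + \frac{2 L \frac{1}{l + \left(2 - 15\right)}}{4} = - \frac{7}{4} + \frac{2 L \frac{1}{l - 13}}{4} = - \frac{7}{4} + \frac{2 L \frac{1}{-13 + l}}{4} = - \frac{7}{4} + \frac{L}{2 \left(-13 + l\right)}$)
$\frac{j \frac{1}{-35727}}{J{\left(W{\left(6,4 \right)},-175 \right)}} = \frac{\frac{4373}{4} \frac{1}{-35727}}{\frac{1}{4} \frac{1}{-13 - 175} \left(91 - -1225 + 2 \cdot 6\right)} = \frac{\frac{4373}{4} \left(- \frac{1}{35727}\right)}{\frac{1}{4} \frac{1}{-188} \left(91 + 1225 + 12\right)} = - \frac{4373}{142908 \cdot \frac{1}{4} \left(- \frac{1}{188}\right) 1328} = - \frac{4373}{142908 \left(- \frac{83}{47}\right)} = \left(- \frac{4373}{142908}\right) \left(- \frac{47}{83}\right) = \frac{205531}{11861364}$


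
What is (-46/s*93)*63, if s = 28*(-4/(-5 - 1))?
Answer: -57753/4 ≈ -14438.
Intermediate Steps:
s = 56/3 (s = 28*(-4/(-6)) = 28*(-4*(-1/6)) = 28*(2/3) = 56/3 ≈ 18.667)
(-46/s*93)*63 = (-46/56/3*93)*63 = (-46*3/56*93)*63 = -69/28*93*63 = -6417/28*63 = -57753/4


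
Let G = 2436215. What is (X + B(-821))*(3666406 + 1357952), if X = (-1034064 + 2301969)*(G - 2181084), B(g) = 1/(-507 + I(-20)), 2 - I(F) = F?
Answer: 788265031226314640292/485 ≈ 1.6253e+18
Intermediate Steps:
I(F) = 2 - F
B(g) = -1/485 (B(g) = 1/(-507 + (2 - 1*(-20))) = 1/(-507 + (2 + 20)) = 1/(-507 + 22) = 1/(-485) = -1/485)
X = 323481870555 (X = (-1034064 + 2301969)*(2436215 - 2181084) = 1267905*255131 = 323481870555)
(X + B(-821))*(3666406 + 1357952) = (323481870555 - 1/485)*(3666406 + 1357952) = (156888707219174/485)*5024358 = 788265031226314640292/485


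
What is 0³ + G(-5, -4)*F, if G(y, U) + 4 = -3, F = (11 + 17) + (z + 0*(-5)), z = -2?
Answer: -182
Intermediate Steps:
F = 26 (F = (11 + 17) + (-2 + 0*(-5)) = 28 + (-2 + 0) = 28 - 2 = 26)
G(y, U) = -7 (G(y, U) = -4 - 3 = -7)
0³ + G(-5, -4)*F = 0³ - 7*26 = 0 - 182 = -182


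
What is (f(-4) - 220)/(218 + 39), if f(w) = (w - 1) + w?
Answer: -229/257 ≈ -0.89105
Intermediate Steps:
f(w) = -1 + 2*w (f(w) = (-1 + w) + w = -1 + 2*w)
(f(-4) - 220)/(218 + 39) = ((-1 + 2*(-4)) - 220)/(218 + 39) = ((-1 - 8) - 220)/257 = (-9 - 220)*(1/257) = -229*1/257 = -229/257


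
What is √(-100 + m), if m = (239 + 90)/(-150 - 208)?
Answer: I*√12934182/358 ≈ 10.046*I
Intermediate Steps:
m = -329/358 (m = 329/(-358) = 329*(-1/358) = -329/358 ≈ -0.91899)
√(-100 + m) = √(-100 - 329/358) = √(-36129/358) = I*√12934182/358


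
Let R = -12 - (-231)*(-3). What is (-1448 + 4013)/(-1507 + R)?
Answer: -2565/2212 ≈ -1.1596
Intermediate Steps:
R = -705 (R = -12 - 21*33 = -12 - 693 = -705)
(-1448 + 4013)/(-1507 + R) = (-1448 + 4013)/(-1507 - 705) = 2565/(-2212) = 2565*(-1/2212) = -2565/2212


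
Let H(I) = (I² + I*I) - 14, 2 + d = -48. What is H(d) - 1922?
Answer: 3064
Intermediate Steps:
d = -50 (d = -2 - 48 = -50)
H(I) = -14 + 2*I² (H(I) = (I² + I²) - 14 = 2*I² - 14 = -14 + 2*I²)
H(d) - 1922 = (-14 + 2*(-50)²) - 1922 = (-14 + 2*2500) - 1922 = (-14 + 5000) - 1922 = 4986 - 1922 = 3064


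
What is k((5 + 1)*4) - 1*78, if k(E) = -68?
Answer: -146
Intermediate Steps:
k((5 + 1)*4) - 1*78 = -68 - 1*78 = -68 - 78 = -146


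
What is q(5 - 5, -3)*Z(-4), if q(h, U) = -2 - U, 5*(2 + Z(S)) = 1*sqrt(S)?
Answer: -2 + 2*I/5 ≈ -2.0 + 0.4*I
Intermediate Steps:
Z(S) = -2 + sqrt(S)/5 (Z(S) = -2 + (1*sqrt(S))/5 = -2 + sqrt(S)/5)
q(5 - 5, -3)*Z(-4) = (-2 - 1*(-3))*(-2 + sqrt(-4)/5) = (-2 + 3)*(-2 + (2*I)/5) = 1*(-2 + 2*I/5) = -2 + 2*I/5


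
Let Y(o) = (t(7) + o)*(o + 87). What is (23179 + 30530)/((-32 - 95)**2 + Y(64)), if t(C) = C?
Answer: 17903/8950 ≈ 2.0003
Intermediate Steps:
Y(o) = (7 + o)*(87 + o) (Y(o) = (7 + o)*(o + 87) = (7 + o)*(87 + o))
(23179 + 30530)/((-32 - 95)**2 + Y(64)) = (23179 + 30530)/((-32 - 95)**2 + (609 + 64**2 + 94*64)) = 53709/((-127)**2 + (609 + 4096 + 6016)) = 53709/(16129 + 10721) = 53709/26850 = 53709*(1/26850) = 17903/8950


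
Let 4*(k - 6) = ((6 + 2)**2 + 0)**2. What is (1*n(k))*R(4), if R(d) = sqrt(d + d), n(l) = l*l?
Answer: 2121800*sqrt(2) ≈ 3.0007e+6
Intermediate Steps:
k = 1030 (k = 6 + ((6 + 2)**2 + 0)**2/4 = 6 + (8**2 + 0)**2/4 = 6 + (64 + 0)**2/4 = 6 + (1/4)*64**2 = 6 + (1/4)*4096 = 6 + 1024 = 1030)
n(l) = l**2
R(d) = sqrt(2)*sqrt(d) (R(d) = sqrt(2*d) = sqrt(2)*sqrt(d))
(1*n(k))*R(4) = (1*1030**2)*(sqrt(2)*sqrt(4)) = (1*1060900)*(sqrt(2)*2) = 1060900*(2*sqrt(2)) = 2121800*sqrt(2)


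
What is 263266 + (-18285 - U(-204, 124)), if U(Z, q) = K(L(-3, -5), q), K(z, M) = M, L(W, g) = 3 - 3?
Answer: 244857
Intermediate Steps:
L(W, g) = 0
U(Z, q) = q
263266 + (-18285 - U(-204, 124)) = 263266 + (-18285 - 1*124) = 263266 + (-18285 - 124) = 263266 - 18409 = 244857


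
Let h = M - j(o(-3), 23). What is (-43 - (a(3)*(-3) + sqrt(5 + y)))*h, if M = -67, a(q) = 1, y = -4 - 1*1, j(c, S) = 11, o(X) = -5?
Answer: 3120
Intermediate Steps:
y = -5 (y = -4 - 1 = -5)
h = -78 (h = -67 - 1*11 = -67 - 11 = -78)
(-43 - (a(3)*(-3) + sqrt(5 + y)))*h = (-43 - (1*(-3) + sqrt(5 - 5)))*(-78) = (-43 - (-3 + sqrt(0)))*(-78) = (-43 - (-3 + 0))*(-78) = (-43 - 1*(-3))*(-78) = (-43 + 3)*(-78) = -40*(-78) = 3120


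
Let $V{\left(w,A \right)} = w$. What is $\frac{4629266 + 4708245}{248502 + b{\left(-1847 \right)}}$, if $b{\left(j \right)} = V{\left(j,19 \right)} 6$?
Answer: $\frac{9337511}{237420} \approx 39.329$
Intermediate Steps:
$b{\left(j \right)} = 6 j$ ($b{\left(j \right)} = j 6 = 6 j$)
$\frac{4629266 + 4708245}{248502 + b{\left(-1847 \right)}} = \frac{4629266 + 4708245}{248502 + 6 \left(-1847\right)} = \frac{9337511}{248502 - 11082} = \frac{9337511}{237420}$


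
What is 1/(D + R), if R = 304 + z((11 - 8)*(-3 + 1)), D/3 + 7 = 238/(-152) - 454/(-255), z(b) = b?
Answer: 6460/1793579 ≈ 0.0036017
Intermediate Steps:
D = -131501/6460 (D = -21 + 3*(238/(-152) - 454/(-255)) = -21 + 3*(238*(-1/152) - 454*(-1/255)) = -21 + 3*(-119/76 + 454/255) = -21 + 3*(4159/19380) = -21 + 4159/6460 = -131501/6460 ≈ -20.356)
R = 298 (R = 304 + (11 - 8)*(-3 + 1) = 304 + 3*(-2) = 304 - 6 = 298)
1/(D + R) = 1/(-131501/6460 + 298) = 1/(1793579/6460) = 6460/1793579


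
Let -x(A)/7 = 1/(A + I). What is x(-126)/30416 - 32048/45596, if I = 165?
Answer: -9504106481/13521767376 ≈ -0.70287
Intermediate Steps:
x(A) = -7/(165 + A) (x(A) = -7/(A + 165) = -7/(165 + A))
x(-126)/30416 - 32048/45596 = -7/(165 - 126)/30416 - 32048/45596 = -7/39*(1/30416) - 32048*1/45596 = -7*1/39*(1/30416) - 8012/11399 = -7/39*1/30416 - 8012/11399 = -7/1186224 - 8012/11399 = -9504106481/13521767376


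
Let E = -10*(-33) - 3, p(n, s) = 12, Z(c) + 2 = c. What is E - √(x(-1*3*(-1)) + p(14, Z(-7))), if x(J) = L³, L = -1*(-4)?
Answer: 327 - 2*√19 ≈ 318.28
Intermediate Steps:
L = 4
Z(c) = -2 + c
x(J) = 64 (x(J) = 4³ = 64)
E = 327 (E = 330 - 3 = 327)
E - √(x(-1*3*(-1)) + p(14, Z(-7))) = 327 - √(64 + 12) = 327 - √76 = 327 - 2*√19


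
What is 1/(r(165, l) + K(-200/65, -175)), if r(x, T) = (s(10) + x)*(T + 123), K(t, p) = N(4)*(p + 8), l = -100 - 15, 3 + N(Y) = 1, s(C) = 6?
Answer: 1/1702 ≈ 0.00058754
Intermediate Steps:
N(Y) = -2 (N(Y) = -3 + 1 = -2)
l = -115
K(t, p) = -16 - 2*p (K(t, p) = -2*(p + 8) = -2*(8 + p) = -16 - 2*p)
r(x, T) = (6 + x)*(123 + T) (r(x, T) = (6 + x)*(T + 123) = (6 + x)*(123 + T))
1/(r(165, l) + K(-200/65, -175)) = 1/((738 + 6*(-115) + 123*165 - 115*165) + (-16 - 2*(-175))) = 1/((738 - 690 + 20295 - 18975) + (-16 + 350)) = 1/(1368 + 334) = 1/1702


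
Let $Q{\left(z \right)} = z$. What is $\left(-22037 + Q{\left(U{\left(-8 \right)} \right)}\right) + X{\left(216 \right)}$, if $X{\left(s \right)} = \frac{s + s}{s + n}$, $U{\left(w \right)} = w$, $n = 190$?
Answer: $- \frac{4474919}{203} \approx -22044.0$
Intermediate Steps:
$X{\left(s \right)} = \frac{2 s}{190 + s}$ ($X{\left(s \right)} = \frac{s + s}{s + 190} = \frac{2 s}{190 + s}$)
$\left(-22037 + Q{\left(U{\left(-8 \right)} \right)}\right) + X{\left(216 \right)} = \left(-22037 - 8\right) + 2 \cdot 216 \frac{1}{190 + 216} = -22045 + 2 \cdot 216 \cdot \frac{1}{406} = -22045 + \frac{216}{203} = - \frac{4474919}{203}$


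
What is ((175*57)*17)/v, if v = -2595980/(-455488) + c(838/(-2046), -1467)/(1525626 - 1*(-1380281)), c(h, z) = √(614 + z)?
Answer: 105823847497746970078655322000/3556690902543672252329777 - 6389655354901879737600*I*√853/3556690902543672252329777 ≈ 29753.0 - 0.052469*I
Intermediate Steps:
v = 648995/113872 + I*√853/2905907 (v = -2595980/(-455488) + √(614 - 1467)/(1525626 - 1*(-1380281)) = -2595980*(-1/455488) + √(-853)/(1525626 + 1380281) = 648995/113872 + (I*√853)/2905907 = 648995/113872 + (I*√853)*(1/2905907) = 648995/113872 + I*√853/2905907 ≈ 5.6993 + 1.0051e-5*I)
((175*57)*17)/v = ((175*57)*17)/(648995/113872 + I*√853/2905907) = (9975*17)/(648995/113872 + I*√853/2905907) = 169575/(648995/113872 + I*√853/2905907)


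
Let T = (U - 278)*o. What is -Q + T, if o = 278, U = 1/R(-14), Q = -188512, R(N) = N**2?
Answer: 10900483/98 ≈ 1.1123e+5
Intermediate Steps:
U = 1/196 (U = 1/((-14)**2) = 1/196 ≈ 0.0051020)
T = -7573693/98 (T = (1/196 - 278)*278 = -54487/196*278 = -7573693/98 ≈ -77283.)
-Q + T = -1*(-188512) - 7573693/98 = 188512 - 7573693/98 = 10900483/98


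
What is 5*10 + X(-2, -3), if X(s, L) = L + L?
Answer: 44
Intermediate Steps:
X(s, L) = 2*L
5*10 + X(-2, -3) = 5*10 + 2*(-3) = 50 - 6 = 44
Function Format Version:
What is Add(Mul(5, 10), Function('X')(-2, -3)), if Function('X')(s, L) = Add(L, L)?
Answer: 44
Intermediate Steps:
Function('X')(s, L) = Mul(2, L)
Add(Mul(5, 10), Function('X')(-2, -3)) = Add(Mul(5, 10), Mul(2, -3)) = Add(50, -6) = 44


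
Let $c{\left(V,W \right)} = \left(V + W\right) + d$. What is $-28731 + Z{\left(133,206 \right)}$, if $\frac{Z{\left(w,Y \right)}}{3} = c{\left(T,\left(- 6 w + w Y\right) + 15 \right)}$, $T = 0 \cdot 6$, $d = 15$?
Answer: $51159$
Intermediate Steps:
$T = 0$
$c{\left(V,W \right)} = 15 + V + W$ ($c{\left(V,W \right)} = \left(V + W\right) + 15 = 15 + V + W$)
$Z{\left(w,Y \right)} = 90 - 18 w + 3 Y w$ ($Z{\left(w,Y \right)} = 3 \left(15 + 0 + \left(\left(- 6 w + w Y\right) + 15\right)\right) = 3 \left(15 + 0 + \left(\left(- 6 w + Y w\right) + 15\right)\right) = 3 \left(15 + 0 + \left(15 - 6 w + Y w\right)\right) = 3 \left(30 - 6 w + Y w\right) = 90 - 18 w + 3 Y w$)
$-28731 + Z{\left(133,206 \right)} = -28731 + \left(90 - 2394 + 3 \cdot 206 \cdot 133\right) = -28731 + \left(90 - 2394 + 82194\right) = -28731 + 79890 = 51159$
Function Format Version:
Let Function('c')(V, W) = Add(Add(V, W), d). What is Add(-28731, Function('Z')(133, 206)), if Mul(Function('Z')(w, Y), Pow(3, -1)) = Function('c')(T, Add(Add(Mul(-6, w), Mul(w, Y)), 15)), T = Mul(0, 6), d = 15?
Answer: 51159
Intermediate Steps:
T = 0
Function('c')(V, W) = Add(15, V, W) (Function('c')(V, W) = Add(Add(V, W), 15) = Add(15, V, W))
Function('Z')(w, Y) = Add(90, Mul(-18, w), Mul(3, Y, w)) (Function('Z')(w, Y) = Mul(3, Add(15, 0, Add(Add(Mul(-6, w), Mul(w, Y)), 15))) = Mul(3, Add(15, 0, Add(Add(Mul(-6, w), Mul(Y, w)), 15))) = Mul(3, Add(15, 0, Add(15, Mul(-6, w), Mul(Y, w)))) = Mul(3, Add(30, Mul(-6, w), Mul(Y, w))) = Add(90, Mul(-18, w), Mul(3, Y, w)))
Add(-28731, Function('Z')(133, 206)) = Add(-28731, Add(90, Mul(-18, 133), Mul(3, 206, 133))) = Add(-28731, Add(90, -2394, 82194)) = Add(-28731, 79890) = 51159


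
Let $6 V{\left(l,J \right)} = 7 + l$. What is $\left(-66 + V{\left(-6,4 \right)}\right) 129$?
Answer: $- \frac{16985}{2} \approx -8492.5$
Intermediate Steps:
$V{\left(l,J \right)} = \frac{7}{6} + \frac{l}{6}$ ($V{\left(l,J \right)} = \frac{7 + l}{6} = \frac{7}{6} + \frac{l}{6}$)
$\left(-66 + V{\left(-6,4 \right)}\right) 129 = \left(-66 + \left(\frac{7}{6} + \frac{1}{6} \left(-6\right)\right)\right) 129 = \left(-66 + \left(\frac{7}{6} - 1\right)\right) 129 = \left(-66 + \frac{1}{6}\right) 129 = \left(- \frac{395}{6}\right) 129 = - \frac{16985}{2}$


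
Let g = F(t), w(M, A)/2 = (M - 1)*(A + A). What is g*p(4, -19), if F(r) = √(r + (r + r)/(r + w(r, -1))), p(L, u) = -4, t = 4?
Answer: -4*√3 ≈ -6.9282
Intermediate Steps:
w(M, A) = 4*A*(-1 + M) (w(M, A) = 2*((M - 1)*(A + A)) = 2*((-1 + M)*(2*A)) = 2*(2*A*(-1 + M)) = 4*A*(-1 + M))
F(r) = √(r + 2*r/(4 - 3*r)) (F(r) = √(r + (r + r)/(r + 4*(-1)*(-1 + r))) = √(r + (2*r)/(r + (4 - 4*r))) = √(r + (2*r)/(4 - 3*r)) = √(r + 2*r/(4 - 3*r)))
g = √3 (g = √3*√(4*(2 - 1*4)/(4 - 3*4)) = √3*√(4*(2 - 4)/(4 - 12)) = √3*√(4*(-2)/(-8)) = √3*√(4*(-⅛)*(-2)) = √3*√1 = √3*1 = √3 ≈ 1.7320)
g*p(4, -19) = √3*(-4) = -4*√3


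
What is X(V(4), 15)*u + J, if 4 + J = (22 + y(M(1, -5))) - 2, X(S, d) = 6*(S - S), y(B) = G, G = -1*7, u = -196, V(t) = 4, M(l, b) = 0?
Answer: 9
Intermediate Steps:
G = -7
y(B) = -7
X(S, d) = 0 (X(S, d) = 6*0 = 0)
J = 9 (J = -4 + ((22 - 7) - 2) = -4 + (15 - 2) = -4 + 13 = 9)
X(V(4), 15)*u + J = 0*(-196) + 9 = 0 + 9 = 9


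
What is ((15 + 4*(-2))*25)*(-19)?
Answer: -3325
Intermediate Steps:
((15 + 4*(-2))*25)*(-19) = ((15 - 8)*25)*(-19) = (7*25)*(-19) = 175*(-19) = -3325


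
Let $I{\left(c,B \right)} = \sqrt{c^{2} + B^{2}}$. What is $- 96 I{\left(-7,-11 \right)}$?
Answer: $- 96 \sqrt{170} \approx -1251.7$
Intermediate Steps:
$I{\left(c,B \right)} = \sqrt{B^{2} + c^{2}}$
$- 96 I{\left(-7,-11 \right)} = - 96 \sqrt{\left(-11\right)^{2} + \left(-7\right)^{2}} = - 96 \sqrt{121 + 49} = - 96 \sqrt{170}$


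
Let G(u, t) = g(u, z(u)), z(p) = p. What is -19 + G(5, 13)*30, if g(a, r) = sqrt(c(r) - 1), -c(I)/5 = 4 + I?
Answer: -19 + 30*I*sqrt(46) ≈ -19.0 + 203.47*I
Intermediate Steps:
c(I) = -20 - 5*I (c(I) = -5*(4 + I) = -20 - 5*I)
g(a, r) = sqrt(-21 - 5*r) (g(a, r) = sqrt((-20 - 5*r) - 1) = sqrt(-21 - 5*r))
G(u, t) = sqrt(-21 - 5*u)
-19 + G(5, 13)*30 = -19 + sqrt(-21 - 5*5)*30 = -19 + sqrt(-21 - 25)*30 = -19 + sqrt(-46)*30 = -19 + (I*sqrt(46))*30 = -19 + 30*I*sqrt(46)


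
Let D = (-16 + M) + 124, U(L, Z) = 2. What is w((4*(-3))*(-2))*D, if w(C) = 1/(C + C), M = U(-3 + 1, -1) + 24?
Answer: 67/24 ≈ 2.7917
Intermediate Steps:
M = 26 (M = 2 + 24 = 26)
D = 134 (D = (-16 + 26) + 124 = 10 + 124 = 134)
w(C) = 1/(2*C)
w((4*(-3))*(-2))*D = (1/(2*(((4*(-3))*(-2)))))*134 = (1/(2*((-12*(-2)))))*134 = ((1/2)/24)*134 = ((1/2)*(1/24))*134 = (1/48)*134 = 67/24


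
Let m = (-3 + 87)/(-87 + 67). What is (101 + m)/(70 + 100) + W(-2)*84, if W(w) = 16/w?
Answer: -285358/425 ≈ -671.43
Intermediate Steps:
m = -21/5 (m = 84/(-20) = 84*(-1/20) = -21/5 ≈ -4.2000)
(101 + m)/(70 + 100) + W(-2)*84 = (101 - 21/5)/(70 + 100) + (16/(-2))*84 = (484/5)/170 + (16*(-½))*84 = (484/5)*(1/170) - 8*84 = 242/425 - 672 = -285358/425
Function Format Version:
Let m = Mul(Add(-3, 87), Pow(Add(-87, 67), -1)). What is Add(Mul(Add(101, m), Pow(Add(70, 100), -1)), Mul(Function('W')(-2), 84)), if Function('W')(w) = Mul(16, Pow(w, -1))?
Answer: Rational(-285358, 425) ≈ -671.43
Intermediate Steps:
m = Rational(-21, 5) (m = Mul(84, Pow(-20, -1)) = Mul(84, Rational(-1, 20)) = Rational(-21, 5) ≈ -4.2000)
Add(Mul(Add(101, m), Pow(Add(70, 100), -1)), Mul(Function('W')(-2), 84)) = Add(Mul(Add(101, Rational(-21, 5)), Pow(Add(70, 100), -1)), Mul(Mul(16, Pow(-2, -1)), 84)) = Add(Mul(Rational(484, 5), Pow(170, -1)), Mul(Mul(16, Rational(-1, 2)), 84)) = Add(Mul(Rational(484, 5), Rational(1, 170)), Mul(-8, 84)) = Add(Rational(242, 425), -672) = Rational(-285358, 425)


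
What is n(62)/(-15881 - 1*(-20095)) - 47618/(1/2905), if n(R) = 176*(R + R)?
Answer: -291461910118/2107 ≈ -1.3833e+8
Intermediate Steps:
n(R) = 352*R (n(R) = 176*(2*R) = 352*R)
n(62)/(-15881 - 1*(-20095)) - 47618/(1/2905) = (352*62)/(-15881 - 1*(-20095)) - 47618/(1/2905) = 21824/(-15881 + 20095) - 47618/1/2905 = 21824/4214 - 47618*2905 = 21824*(1/4214) - 138330290 = 10912/2107 - 138330290 = -291461910118/2107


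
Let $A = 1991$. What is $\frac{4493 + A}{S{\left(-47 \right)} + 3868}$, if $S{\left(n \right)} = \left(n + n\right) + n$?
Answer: $\frac{6484}{3727} \approx 1.7397$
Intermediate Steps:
$S{\left(n \right)} = 3 n$ ($S{\left(n \right)} = 2 n + n = 3 n$)
$\frac{4493 + A}{S{\left(-47 \right)} + 3868} = \frac{4493 + 1991}{3 \left(-47\right) + 3868} = \frac{6484}{-141 + 3868} = \frac{6484}{3727}$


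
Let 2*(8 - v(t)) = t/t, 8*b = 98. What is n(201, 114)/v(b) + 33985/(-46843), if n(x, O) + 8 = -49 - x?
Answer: -8226921/234215 ≈ -35.125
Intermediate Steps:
b = 49/4 (b = (⅛)*98 = 49/4 ≈ 12.250)
n(x, O) = -57 - x (n(x, O) = -8 + (-49 - x) = -57 - x)
v(t) = 15/2 (v(t) = 8 - t/(2*t) = 8 - ½*1 = 8 - ½ = 15/2)
n(201, 114)/v(b) + 33985/(-46843) = (-57 - 1*201)/(15/2) + 33985/(-46843) = (-57 - 201)*(2/15) + 33985*(-1/46843) = -258*2/15 - 33985/46843 = -172/5 - 33985/46843 = -8226921/234215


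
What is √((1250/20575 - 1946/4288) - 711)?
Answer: I*√138432760984302/441128 ≈ 26.672*I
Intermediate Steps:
√((1250/20575 - 1946/4288) - 711) = √((1250*(1/20575) - 1946*1/4288) - 711) = √((50/823 - 973/2144) - 711) = √(-693579/1764512 - 711) = √(-1255261611/1764512) = I*√138432760984302/441128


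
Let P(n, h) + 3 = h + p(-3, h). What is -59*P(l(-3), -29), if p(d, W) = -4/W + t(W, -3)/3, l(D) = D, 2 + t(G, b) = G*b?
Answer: 18113/87 ≈ 208.20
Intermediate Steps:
t(G, b) = -2 + G*b
p(d, W) = -⅔ - W - 4/W (p(d, W) = -4/W + (-2 + W*(-3))/3 = -4/W + (-2 - 3*W)*(⅓) = -4/W + (-⅔ - W) = -⅔ - W - 4/W)
P(n, h) = -11/3 - 4/h (P(n, h) = -3 + (h + (-⅔ - h - 4/h)) = -3 + (-⅔ - 4/h) = -11/3 - 4/h)
-59*P(l(-3), -29) = -59*(-11/3 - 4/(-29)) = -59*(-11/3 - 4*(-1/29)) = -59*(-11/3 + 4/29) = -59*(-307/87) = 18113/87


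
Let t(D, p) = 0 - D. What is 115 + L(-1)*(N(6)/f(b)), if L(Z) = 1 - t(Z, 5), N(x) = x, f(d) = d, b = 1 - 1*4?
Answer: 115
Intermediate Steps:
b = -3 (b = 1 - 4 = -3)
t(D, p) = -D
L(Z) = 1 + Z (L(Z) = 1 - (-1)*Z = 1 + Z)
115 + L(-1)*(N(6)/f(b)) = 115 + (1 - 1)*(6/(-3)) = 115 + 0*(6*(-⅓)) = 115 + 0*(-2) = 115 + 0 = 115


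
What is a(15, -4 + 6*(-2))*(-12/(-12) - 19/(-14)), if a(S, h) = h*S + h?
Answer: -4224/7 ≈ -603.43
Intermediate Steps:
a(S, h) = h + S*h (a(S, h) = S*h + h = h + S*h)
a(15, -4 + 6*(-2))*(-12/(-12) - 19/(-14)) = ((-4 + 6*(-2))*(1 + 15))*(-12/(-12) - 19/(-14)) = ((-4 - 12)*16)*(-12*(-1/12) - 19*(-1/14)) = (-16*16)*(1 + 19/14) = -256*33/14 = -4224/7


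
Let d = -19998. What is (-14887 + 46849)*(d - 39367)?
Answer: -1897424130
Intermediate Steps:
(-14887 + 46849)*(d - 39367) = (-14887 + 46849)*(-19998 - 39367) = 31962*(-59365) = -1897424130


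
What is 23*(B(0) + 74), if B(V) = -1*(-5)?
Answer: 1817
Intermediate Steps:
B(V) = 5
23*(B(0) + 74) = 23*(5 + 74) = 23*79 = 1817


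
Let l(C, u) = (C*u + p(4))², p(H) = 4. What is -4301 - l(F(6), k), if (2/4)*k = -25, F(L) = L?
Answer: -91917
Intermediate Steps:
k = -50 (k = 2*(-25) = -50)
l(C, u) = (4 + C*u)² (l(C, u) = (C*u + 4)² = (4 + C*u)²)
-4301 - l(F(6), k) = -4301 - (4 + 6*(-50))² = -4301 - (4 - 300)² = -4301 - 1*(-296)² = -4301 - 1*87616 = -4301 - 87616 = -91917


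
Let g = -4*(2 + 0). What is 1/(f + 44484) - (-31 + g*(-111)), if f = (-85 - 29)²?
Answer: -49260359/57480 ≈ -857.00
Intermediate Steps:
g = -8 (g = -4*2 = -8)
f = 12996 (f = (-114)² = 12996)
1/(f + 44484) - (-31 + g*(-111)) = 1/(12996 + 44484) - (-31 - 8*(-111)) = 1/57480 - (-31 + 888) = 1/57480 - 1*857 = 1/57480 - 857 = -49260359/57480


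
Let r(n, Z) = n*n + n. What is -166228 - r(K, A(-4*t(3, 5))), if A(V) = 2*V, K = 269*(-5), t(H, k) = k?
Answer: -1973908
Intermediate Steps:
K = -1345
r(n, Z) = n + n**2 (r(n, Z) = n**2 + n = n + n**2)
-166228 - r(K, A(-4*t(3, 5))) = -166228 - (-1345)*(1 - 1345) = -166228 - (-1345)*(-1344) = -166228 - 1*1807680 = -166228 - 1807680 = -1973908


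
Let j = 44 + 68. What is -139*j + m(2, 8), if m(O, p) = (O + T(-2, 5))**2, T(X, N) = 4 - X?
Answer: -15504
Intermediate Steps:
j = 112
m(O, p) = (6 + O)**2 (m(O, p) = (O + (4 - 1*(-2)))**2 = (O + (4 + 2))**2 = (O + 6)**2 = (6 + O)**2)
-139*j + m(2, 8) = -139*112 + (6 + 2)**2 = -15568 + 8**2 = -15568 + 64 = -15504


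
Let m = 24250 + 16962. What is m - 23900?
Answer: 17312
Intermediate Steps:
m = 41212
m - 23900 = 41212 - 23900 = 17312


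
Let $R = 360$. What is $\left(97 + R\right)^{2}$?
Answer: $208849$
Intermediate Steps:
$\left(97 + R\right)^{2} = \left(97 + 360\right)^{2} = 457^{2} = 208849$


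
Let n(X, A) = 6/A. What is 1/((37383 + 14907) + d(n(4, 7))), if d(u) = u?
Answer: 7/366036 ≈ 1.9124e-5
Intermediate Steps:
1/((37383 + 14907) + d(n(4, 7))) = 1/((37383 + 14907) + 6/7) = 1/(52290 + 6*(1/7)) = 1/(52290 + 6/7) = 1/(366036/7) = 7/366036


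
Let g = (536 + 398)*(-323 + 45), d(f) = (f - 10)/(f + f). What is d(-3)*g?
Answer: -1687738/3 ≈ -5.6258e+5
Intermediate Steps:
d(f) = (-10 + f)/(2*f) (d(f) = (-10 + f)/((2*f)) = (-10 + f)*(1/(2*f)) = (-10 + f)/(2*f))
g = -259652 (g = 934*(-278) = -259652)
d(-3)*g = ((½)*(-10 - 3)/(-3))*(-259652) = ((½)*(-⅓)*(-13))*(-259652) = (13/6)*(-259652) = -1687738/3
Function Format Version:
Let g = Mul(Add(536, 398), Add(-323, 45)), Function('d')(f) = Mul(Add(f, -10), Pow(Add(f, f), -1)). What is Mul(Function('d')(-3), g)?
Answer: Rational(-1687738, 3) ≈ -5.6258e+5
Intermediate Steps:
Function('d')(f) = Mul(Rational(1, 2), Pow(f, -1), Add(-10, f)) (Function('d')(f) = Mul(Add(-10, f), Pow(Mul(2, f), -1)) = Mul(Add(-10, f), Mul(Rational(1, 2), Pow(f, -1))) = Mul(Rational(1, 2), Pow(f, -1), Add(-10, f)))
g = -259652 (g = Mul(934, -278) = -259652)
Mul(Function('d')(-3), g) = Mul(Mul(Rational(1, 2), Pow(-3, -1), Add(-10, -3)), -259652) = Mul(Mul(Rational(1, 2), Rational(-1, 3), -13), -259652) = Mul(Rational(13, 6), -259652) = Rational(-1687738, 3)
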